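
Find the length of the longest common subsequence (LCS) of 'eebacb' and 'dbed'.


DP table for LCS of 'eebacb' and 'dbed':
       d  b  e  d
    0  0  0  0  0
  e 0  0  0  1  1
  e 0  0  0  1  1
  b 0  0  1  1  1
  a 0  0  1  1  1
  c 0  0  1  1  1
  b 0  0  1  1  1
LCS: 'e'
LCS length = 1

1


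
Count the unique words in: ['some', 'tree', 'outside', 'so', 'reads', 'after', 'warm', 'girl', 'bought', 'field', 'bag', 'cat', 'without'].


Listing all tokens and tracking unique types:
  Token 1: 'some' -> NEW (unique so far: 1)
  Token 2: 'tree' -> NEW (unique so far: 2)
  Token 3: 'outside' -> NEW (unique so far: 3)
  Token 4: 'so' -> NEW (unique so far: 4)
  Token 5: 'reads' -> NEW (unique so far: 5)
  Token 6: 'after' -> NEW (unique so far: 6)
  Token 7: 'warm' -> NEW (unique so far: 7)
  Token 8: 'girl' -> NEW (unique so far: 8)
  Token 9: 'bought' -> NEW (unique so far: 9)
  Token 10: 'field' -> NEW (unique so far: 10)
  Token 11: 'bag' -> NEW (unique so far: 11)
  Token 12: 'cat' -> NEW (unique so far: 12)
  Token 13: 'without' -> NEW (unique so far: 13)
Unique types: ('after', 'bag', 'bought', 'cat', 'field', 'girl', 'outside', 'reads', 'so', 'some', 'tree', 'warm', 'without')
Vocabulary size: 13

13


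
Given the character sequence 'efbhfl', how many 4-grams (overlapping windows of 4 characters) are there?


String 'efbhfl' has length L = 6.
Number of overlapping n-grams = L - n + 1
Substituting: 6 - 4 + 1 = 3

3


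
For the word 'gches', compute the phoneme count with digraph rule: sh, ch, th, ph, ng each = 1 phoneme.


Parsing 'gches' greedily, digraphs first:
  'g' -> consonant phoneme (phonemes so far: 1)
  'ch' -> digraph (1 consonant phoneme) (phonemes so far: 2)
  'e' -> vowel phoneme (phonemes so far: 3)
  's' -> consonant phoneme (phonemes so far: 4)
Total phonemes: 4

4


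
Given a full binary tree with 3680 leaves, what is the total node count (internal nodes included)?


Leaf nodes (terminals): 3680
Internal nodes = n - 1 = 3680 - 1 = 3679
Total = leaves + internal = 3680 + 3679 = 7359

7359


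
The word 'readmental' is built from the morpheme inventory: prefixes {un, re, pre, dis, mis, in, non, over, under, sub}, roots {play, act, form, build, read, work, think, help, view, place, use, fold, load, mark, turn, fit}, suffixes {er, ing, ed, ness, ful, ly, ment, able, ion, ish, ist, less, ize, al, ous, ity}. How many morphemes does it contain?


Segmenting 'readmental' against the inventory:
  'read' -> root (morpheme 1)
  'ment' -> suffix (morpheme 2)
  'al' -> suffix (morpheme 3)
Total morphemes: 3

3


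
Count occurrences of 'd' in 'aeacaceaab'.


Scanning 'aeacaceaab' for 'd':
  No matches found.
Total occurrences of 'd': 0

0


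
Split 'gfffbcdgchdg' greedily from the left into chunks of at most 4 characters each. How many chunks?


'gfffbcdgchdg' has 12 characters.
Chunking with max size 4:
  Chunk 1: 'gfff' (positions 0-3)
  Chunk 2: 'bcdg' (positions 4-7)
  Chunk 3: 'chdg' (positions 8-11)
Total chunks: ceil(12 / 4) = 3

3


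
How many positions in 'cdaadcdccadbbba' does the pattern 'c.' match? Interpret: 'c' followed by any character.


Pattern: c. means 'c' followed by any character.
Scanning 'cdaadcdccadbbba' position-by-position:
  Pos 0: window 'cd' -> MATCH
  Pos 1: window 'da' -> no
  Pos 2: window 'aa' -> no
  Pos 3: window 'ad' -> no
  Pos 4: window 'dc' -> no
  Pos 5: window 'cd' -> MATCH
  Pos 6: window 'dc' -> no
  Pos 7: window 'cc' -> MATCH
  Pos 8: window 'ca' -> MATCH
  Pos 9: window 'ad' -> no
  Pos 10: window 'db' -> no
  Pos 11: window 'bb' -> no
  Pos 12: window 'bb' -> no
  Pos 13: window 'ba' -> no
  Pos 14: window 'a' -> no
Total matches: 4

4


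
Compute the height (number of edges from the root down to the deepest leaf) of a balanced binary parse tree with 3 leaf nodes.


In a balanced binary tree with n leaves the deepest leaf is ceil(log2(n)) edges below the root.
log2(3) = 1.5850
ceil(1.5850) = 2
height (edges) = 2

2


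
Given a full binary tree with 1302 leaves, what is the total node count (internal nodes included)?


Leaf nodes (terminals): 1302
Internal nodes = n - 1 = 1302 - 1 = 1301
Total = leaves + internal = 1302 + 1301 = 2603

2603


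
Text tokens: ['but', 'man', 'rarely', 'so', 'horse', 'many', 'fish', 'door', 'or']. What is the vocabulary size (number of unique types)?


Listing all tokens and tracking unique types:
  Token 1: 'but' -> NEW (unique so far: 1)
  Token 2: 'man' -> NEW (unique so far: 2)
  Token 3: 'rarely' -> NEW (unique so far: 3)
  Token 4: 'so' -> NEW (unique so far: 4)
  Token 5: 'horse' -> NEW (unique so far: 5)
  Token 6: 'many' -> NEW (unique so far: 6)
  Token 7: 'fish' -> NEW (unique so far: 7)
  Token 8: 'door' -> NEW (unique so far: 8)
  Token 9: 'or' -> NEW (unique so far: 9)
Unique types: ('but', 'door', 'fish', 'horse', 'man', 'many', 'or', 'rarely', 'so')
Vocabulary size: 9

9


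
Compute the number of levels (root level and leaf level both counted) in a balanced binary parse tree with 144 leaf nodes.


In a balanced binary tree with n leaves the deepest leaf is ceil(log2(n)) edges below the root,
so counting node levels inclusive of root and leaves gives ceil(log2(n)) + 1 levels.
log2(144) = 7.1699
ceil(7.1699) = 8
levels = 8 + 1 = 9

9


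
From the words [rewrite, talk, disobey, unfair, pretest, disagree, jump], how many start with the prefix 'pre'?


Checking each word for prefix 'pre':
  'rewrite' -> no (count: 0)
  'talk' -> no (count: 0)
  'disobey' -> no (count: 0)
  'unfair' -> no (count: 0)
  'pretest' -> YES, starts with 'pre' (count: 1)
  'disagree' -> no (count: 1)
  'jump' -> no (count: 1)
Total with prefix 'pre': 1

1


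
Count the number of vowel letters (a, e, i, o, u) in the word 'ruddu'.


Scanning each character of 'ruddu':
  Position 1: 'r' -> consonant (running count: 0)
  Position 2: 'u' -> vowel (running count: 1)
  Position 3: 'd' -> consonant (running count: 1)
  Position 4: 'd' -> consonant (running count: 1)
  Position 5: 'u' -> vowel (running count: 2)
Total vowels: 2

2


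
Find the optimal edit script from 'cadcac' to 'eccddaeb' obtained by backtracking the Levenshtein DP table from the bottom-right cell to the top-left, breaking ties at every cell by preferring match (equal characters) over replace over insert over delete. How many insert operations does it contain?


Edit distance = 5. Backtracking from cell (6, 8) with preference match > replace > insert > delete,
then listing the resulting alignment 'cadcac' -> 'eccddaeb' left to right:
  Step 1: insert 'e' [insertion #1]
  Step 2: keep 'c'
  Step 3: replace a->c
  Step 4: keep 'd'
  Step 5: replace c->d
  Step 6: keep 'a'
  Step 7: insert 'e' [insertion #2]
  Step 8: replace c->b
Total insertions: 2

2


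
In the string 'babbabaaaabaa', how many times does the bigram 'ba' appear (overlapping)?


Scanning 'babbabaaaabaa' for bigram 'ba':
  Position 0: 'ba' -> MATCH
  Position 1: 'ab' -> no
  Position 2: 'bb' -> no
  Position 3: 'ba' -> MATCH
  Position 4: 'ab' -> no
  Position 5: 'ba' -> MATCH
  Position 6: 'aa' -> no
  Position 7: 'aa' -> no
  Position 8: 'aa' -> no
  Position 9: 'ab' -> no
  Position 10: 'ba' -> MATCH
  Position 11: 'aa' -> no
Total matches: 4

4


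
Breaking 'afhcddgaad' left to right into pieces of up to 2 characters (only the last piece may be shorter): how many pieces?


'afhcddgaad' has 10 characters.
Chunking with max size 2:
  Chunk 1: 'af' (positions 0-1)
  Chunk 2: 'hc' (positions 2-3)
  Chunk 3: 'dd' (positions 4-5)
  Chunk 4: 'ga' (positions 6-7)
  Chunk 5: 'ad' (positions 8-9)
Total chunks: ceil(10 / 2) = 5

5


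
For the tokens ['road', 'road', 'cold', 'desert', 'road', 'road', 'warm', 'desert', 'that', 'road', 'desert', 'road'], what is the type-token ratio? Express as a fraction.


Tokens: 12
Unique types: ('cold', 'desert', 'road', 'that', 'warm') = 5
TTR = 5/12
Already in lowest terms.

5/12


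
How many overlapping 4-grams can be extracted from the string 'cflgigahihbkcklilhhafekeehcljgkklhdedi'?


String 'cflgigahihbkcklilhhafekeehcljgkklhdedi' has length L = 38.
Number of overlapping n-grams = L - n + 1
Substituting: 38 - 4 + 1 = 35

35


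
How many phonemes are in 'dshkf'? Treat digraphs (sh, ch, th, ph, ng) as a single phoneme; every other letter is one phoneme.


Parsing 'dshkf' greedily, digraphs first:
  'd' -> consonant phoneme (phonemes so far: 1)
  'sh' -> digraph (1 consonant phoneme) (phonemes so far: 2)
  'k' -> consonant phoneme (phonemes so far: 3)
  'f' -> consonant phoneme (phonemes so far: 4)
Total phonemes: 4

4


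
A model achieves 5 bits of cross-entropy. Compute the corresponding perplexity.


Perplexity formula: PP = 2^H
H = 5
PP = 2^5
Steps: 2^1 = 2, 2^2 = 4, 2^3 = 8, 2^4 = 16, 2^5 = 32
PP = 32

32


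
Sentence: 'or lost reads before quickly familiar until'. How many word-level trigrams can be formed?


Word trigrams from [7] words:
  Trigram 1: (or lost reads)
  Trigram 2: (lost reads before)
  Trigram 3: (reads before quickly)
  Trigram 4: (before quickly familiar)
  Trigram 5: (quickly familiar until)
Total word trigrams: 7 - 2 = 5

5


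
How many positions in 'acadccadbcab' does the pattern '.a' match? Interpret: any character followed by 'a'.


Pattern: .a means any character followed by 'a'.
Scanning 'acadccadbcab' position-by-position:
  Pos 0: window 'ac' -> no
  Pos 1: window 'ca' -> MATCH
  Pos 2: window 'ad' -> no
  Pos 3: window 'dc' -> no
  Pos 4: window 'cc' -> no
  Pos 5: window 'ca' -> MATCH
  Pos 6: window 'ad' -> no
  Pos 7: window 'db' -> no
  Pos 8: window 'bc' -> no
  Pos 9: window 'ca' -> MATCH
  Pos 10: window 'ab' -> no
  Pos 11: window 'b' -> no
Total matches: 3

3


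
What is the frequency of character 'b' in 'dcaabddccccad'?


Scanning 'dcaabddccccad' for 'b':
  Position 4: 'b' -> MATCH (count: 1)
Total occurrences of 'b': 1

1


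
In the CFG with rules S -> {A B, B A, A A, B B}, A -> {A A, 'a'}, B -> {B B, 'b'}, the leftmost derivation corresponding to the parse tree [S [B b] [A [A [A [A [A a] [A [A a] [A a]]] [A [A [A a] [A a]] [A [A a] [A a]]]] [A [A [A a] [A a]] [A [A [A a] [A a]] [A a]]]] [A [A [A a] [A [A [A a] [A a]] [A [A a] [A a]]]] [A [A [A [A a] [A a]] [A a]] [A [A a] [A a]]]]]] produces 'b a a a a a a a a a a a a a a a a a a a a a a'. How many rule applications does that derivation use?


Every bracketed nonterminal node [X ...] in the tree is produced by exactly one rule application.
Reading the tree off as a leftmost derivation:
  Step 1: S  =>  B A   (applied S -> B A)
  Step 2: B A  =>  b A   (applied B -> b)
  Step 3: b A  =>  b A A   (applied A -> A A)
  Step 4: b A A  =>  b A A A   (applied A -> A A)
  Step 5: b A A A  =>  b A A A A   (applied A -> A A)
  Step 6: b A A A A  =>  b A A A A A   (applied A -> A A)
  Step 7: b A A A A A  =>  b a A A A A   (applied A -> a)
  Step 8: b a A A A A  =>  b a A A A A A   (applied A -> A A)
  Step 9: b a A A A A A  =>  b a a A A A A   (applied A -> a)
  Step 10: b a a A A A A  =>  b a a a A A A   (applied A -> a)
  Step 11: b a a a A A A  =>  b a a a A A A A   (applied A -> A A)
  Step 12: b a a a A A A A  =>  b a a a A A A A A   (applied A -> A A)
  Step 13: b a a a A A A A A  =>  b a a a a A A A A   (applied A -> a)
  Step 14: b a a a a A A A A  =>  b a a a a a A A A   (applied A -> a)
  Step 15: b a a a a a A A A  =>  b a a a a a A A A A   (applied A -> A A)
  Step 16: b a a a a a A A A A  =>  b a a a a a a A A A   (applied A -> a)
  Step 17: b a a a a a a A A A  =>  b a a a a a a a A A   (applied A -> a)
  Step 18: b a a a a a a a A A  =>  b a a a a a a a A A A   (applied A -> A A)
  Step 19: b a a a a a a a A A A  =>  b a a a a a a a A A A A   (applied A -> A A)
  Step 20: b a a a a a a a A A A A  =>  b a a a a a a a a A A A   (applied A -> a)
  Step 21: b a a a a a a a a A A A  =>  b a a a a a a a a a A A   (applied A -> a)
  Step 22: b a a a a a a a a a A A  =>  b a a a a a a a a a A A A   (applied A -> A A)
  Step 23: b a a a a a a a a a A A A  =>  b a a a a a a a a a A A A A   (applied A -> A A)
  Step 24: b a a a a a a a a a A A A A  =>  b a a a a a a a a a a A A A   (applied A -> a)
  Step 25: b a a a a a a a a a a A A A  =>  b a a a a a a a a a a a A A   (applied A -> a)
  Step 26: b a a a a a a a a a a a A A  =>  b a a a a a a a a a a a a A   (applied A -> a)
  Step 27: b a a a a a a a a a a a a A  =>  b a a a a a a a a a a a a A A   (applied A -> A A)
  Step 28: b a a a a a a a a a a a a A A  =>  b a a a a a a a a a a a a A A A   (applied A -> A A)
  Step 29: b a a a a a a a a a a a a A A A  =>  b a a a a a a a a a a a a a A A   (applied A -> a)
  Step 30: b a a a a a a a a a a a a a A A  =>  b a a a a a a a a a a a a a A A A   (applied A -> A A)
  Step 31: b a a a a a a a a a a a a a A A A  =>  b a a a a a a a a a a a a a A A A A   (applied A -> A A)
  Step 32: b a a a a a a a a a a a a a A A A A  =>  b a a a a a a a a a a a a a a A A A   (applied A -> a)
  Step 33: b a a a a a a a a a a a a a a A A A  =>  b a a a a a a a a a a a a a a a A A   (applied A -> a)
  Step 34: b a a a a a a a a a a a a a a a A A  =>  b a a a a a a a a a a a a a a a A A A   (applied A -> A A)
  Step 35: b a a a a a a a a a a a a a a a A A A  =>  b a a a a a a a a a a a a a a a a A A   (applied A -> a)
  Step 36: b a a a a a a a a a a a a a a a a A A  =>  b a a a a a a a a a a a a a a a a a A   (applied A -> a)
  Step 37: b a a a a a a a a a a a a a a a a a A  =>  b a a a a a a a a a a a a a a a a a A A   (applied A -> A A)
  Step 38: b a a a a a a a a a a a a a a a a a A A  =>  b a a a a a a a a a a a a a a a a a A A A   (applied A -> A A)
  Step 39: b a a a a a a a a a a a a a a a a a A A A  =>  b a a a a a a a a a a a a a a a a a A A A A   (applied A -> A A)
  Step 40: b a a a a a a a a a a a a a a a a a A A A A  =>  b a a a a a a a a a a a a a a a a a a A A A   (applied A -> a)
  Step 41: b a a a a a a a a a a a a a a a a a a A A A  =>  b a a a a a a a a a a a a a a a a a a a A A   (applied A -> a)
  Step 42: b a a a a a a a a a a a a a a a a a a a A A  =>  b a a a a a a a a a a a a a a a a a a a a A   (applied A -> a)
  Step 43: b a a a a a a a a a a a a a a a a a a a a A  =>  b a a a a a a a a a a a a a a a a a a a a A A   (applied A -> A A)
  Step 44: b a a a a a a a a a a a a a a a a a a a a A A  =>  b a a a a a a a a a a a a a a a a a a a a a A   (applied A -> a)
  Step 45: b a a a a a a a a a a a a a a a a a a a a a A  =>  b a a a a a a a a a a a a a a a a a a a a a a   (applied A -> a)
Final yield: b a a a a a a a a a a a a a a a a a a a a a a
Total rewrite steps: 45

45


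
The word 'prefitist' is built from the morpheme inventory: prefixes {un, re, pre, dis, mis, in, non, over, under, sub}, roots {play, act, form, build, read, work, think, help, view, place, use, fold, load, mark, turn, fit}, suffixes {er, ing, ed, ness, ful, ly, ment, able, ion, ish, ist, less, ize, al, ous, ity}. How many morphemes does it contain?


Segmenting 'prefitist' against the inventory:
  'pre' -> prefix (morpheme 1)
  'fit' -> root (morpheme 2)
  'ist' -> suffix (morpheme 3)
Total morphemes: 3

3


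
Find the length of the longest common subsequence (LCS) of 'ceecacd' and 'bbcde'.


DP table for LCS of 'ceecacd' and 'bbcde':
       b  b  c  d  e
    0  0  0  0  0  0
  c 0  0  0  1  1  1
  e 0  0  0  1  1  2
  e 0  0  0  1  1  2
  c 0  0  0  1  1  2
  a 0  0  0  1  1  2
  c 0  0  0  1  1  2
  d 0  0  0  1  2  2
LCS: 'ce'
LCS length = 2

2


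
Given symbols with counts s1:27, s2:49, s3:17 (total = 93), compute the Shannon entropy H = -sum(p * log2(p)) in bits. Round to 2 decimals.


Computing entropy H = -sum(p_i * log2(p_i)):
  s1: p = 27/93 = 0.2903, -p*log2(p) = 0.5180
  s2: p = 49/93 = 0.5269, -p*log2(p) = 0.4871
  s3: p = 17/93 = 0.1828, -p*log2(p) = 0.4482
H = sum of terms = 1.4533
Rounded to 2 decimals: 1.45

1.45


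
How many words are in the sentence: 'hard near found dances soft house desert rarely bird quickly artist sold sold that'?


Counting words by splitting on spaces:
  Word 1: 'hard'
  Word 2: 'near'
  Word 3: 'found'
  Word 4: 'dances'
  Word 5: 'soft'
  Word 6: 'house'
  Word 7: 'desert'
  Word 8: 'rarely'
  Word 9: 'bird'
  Word 10: 'quickly'
  Word 11: 'artist'
  Word 12: 'sold'
  Word 13: 'sold'
  Word 14: 'that'
Total words: 14

14


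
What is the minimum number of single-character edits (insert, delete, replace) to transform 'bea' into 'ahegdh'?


Building DP table for s1='bea' (len 3) and s2='ahegdh' (len 6):
       a  h  e  g  d  h
    0  1  2  3  4  5  6
  b 1  1  2  3  4  5  6
  e 2  2  2  2  3  4  5
  a 3  2  3  3  3  4  5
Edit distance = dp[3][6] = 5

5


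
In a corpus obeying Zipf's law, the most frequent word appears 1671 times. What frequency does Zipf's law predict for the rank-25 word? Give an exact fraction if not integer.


Zipf's law: freq(rank) = f1 / rank
f1 = 1671, rank = 25
freq = 1671 / 25
GCD(1671, 25) = 1
Simplified: 1671/25

1671/25


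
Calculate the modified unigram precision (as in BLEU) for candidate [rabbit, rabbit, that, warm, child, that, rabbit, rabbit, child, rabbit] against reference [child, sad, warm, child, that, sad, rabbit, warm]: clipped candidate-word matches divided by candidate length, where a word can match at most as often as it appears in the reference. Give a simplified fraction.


Reference word counts: {'child': 2, 'rabbit': 1, 'sad': 2, 'that': 1, 'warm': 2}
Checking each candidate word (with clipping):
  'rabbit' -> in reference (ref count 1, used 1/1) -> match (matches: 1)
  'rabbit' -> ref count 1 already used up (1/1) -> clipped, no match (matches: 1)
  'that' -> in reference (ref count 1, used 1/1) -> match (matches: 2)
  'warm' -> in reference (ref count 2, used 1/2) -> match (matches: 3)
  'child' -> in reference (ref count 2, used 1/2) -> match (matches: 4)
  'that' -> ref count 1 already used up (1/1) -> clipped, no match (matches: 4)
  'rabbit' -> ref count 1 already used up (1/1) -> clipped, no match (matches: 4)
  'rabbit' -> ref count 1 already used up (1/1) -> clipped, no match (matches: 4)
  'child' -> in reference (ref count 2, used 2/2) -> match (matches: 5)
  'rabbit' -> ref count 1 already used up (1/1) -> clipped, no match (matches: 5)
Clipped matches: 5, Candidate length: 10
Precision = 5/10 = 1/2

1/2


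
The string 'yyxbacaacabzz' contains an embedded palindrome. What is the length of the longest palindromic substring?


Scanning 'yyxbacaacabzz' for palindromic substrings.
Substring at positions 3-10: 'bacaacab'.
Check: reverse('bacaacab') = 'bacaacab' -> palindrome confirmed.
Neighbouring characters ('x' / 'z') break symmetry, so it cannot extend further.
No longer palindromic substring exists; longest length = 8

8


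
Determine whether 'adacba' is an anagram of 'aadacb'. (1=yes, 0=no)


Sort characters of 'adacba': 'aaabcd'
Sort characters of 'aadacb': 'aaabcd'
Sorted forms match -> they ARE anagrams
Result: 1

1


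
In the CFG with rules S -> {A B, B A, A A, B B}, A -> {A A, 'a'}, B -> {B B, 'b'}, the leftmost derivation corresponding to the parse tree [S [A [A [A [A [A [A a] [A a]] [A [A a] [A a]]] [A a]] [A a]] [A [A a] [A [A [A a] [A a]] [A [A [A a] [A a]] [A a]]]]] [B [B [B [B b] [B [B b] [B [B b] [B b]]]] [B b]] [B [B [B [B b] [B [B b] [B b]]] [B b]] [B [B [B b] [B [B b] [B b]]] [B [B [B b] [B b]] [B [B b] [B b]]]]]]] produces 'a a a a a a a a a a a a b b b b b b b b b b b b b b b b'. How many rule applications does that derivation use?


Every bracketed nonterminal node [X ...] in the tree is produced by exactly one rule application.
Reading the tree off as a leftmost derivation:
  Step 1: S  =>  A B   (applied S -> A B)
  Step 2: A B  =>  A A B   (applied A -> A A)
  Step 3: A A B  =>  A A A B   (applied A -> A A)
  Step 4: A A A B  =>  A A A A B   (applied A -> A A)
  Step 5: A A A A B  =>  A A A A A B   (applied A -> A A)
  Step 6: A A A A A B  =>  A A A A A A B   (applied A -> A A)
  Step 7: A A A A A A B  =>  a A A A A A B   (applied A -> a)
  Step 8: a A A A A A B  =>  a a A A A A B   (applied A -> a)
  Step 9: a a A A A A B  =>  a a A A A A A B   (applied A -> A A)
  Step 10: a a A A A A A B  =>  a a a A A A A B   (applied A -> a)
  Step 11: a a a A A A A B  =>  a a a a A A A B   (applied A -> a)
  Step 12: a a a a A A A B  =>  a a a a a A A B   (applied A -> a)
  Step 13: a a a a a A A B  =>  a a a a a a A B   (applied A -> a)
  Step 14: a a a a a a A B  =>  a a a a a a A A B   (applied A -> A A)
  Step 15: a a a a a a A A B  =>  a a a a a a a A B   (applied A -> a)
  Step 16: a a a a a a a A B  =>  a a a a a a a A A B   (applied A -> A A)
  Step 17: a a a a a a a A A B  =>  a a a a a a a A A A B   (applied A -> A A)
  Step 18: a a a a a a a A A A B  =>  a a a a a a a a A A B   (applied A -> a)
  Step 19: a a a a a a a a A A B  =>  a a a a a a a a a A B   (applied A -> a)
  Step 20: a a a a a a a a a A B  =>  a a a a a a a a a A A B   (applied A -> A A)
  Step 21: a a a a a a a a a A A B  =>  a a a a a a a a a A A A B   (applied A -> A A)
  Step 22: a a a a a a a a a A A A B  =>  a a a a a a a a a a A A B   (applied A -> a)
  Step 23: a a a a a a a a a a A A B  =>  a a a a a a a a a a a A B   (applied A -> a)
  Step 24: a a a a a a a a a a a A B  =>  a a a a a a a a a a a a B   (applied A -> a)
  Step 25: a a a a a a a a a a a a B  =>  a a a a a a a a a a a a B B   (applied B -> B B)
  Step 26: a a a a a a a a a a a a B B  =>  a a a a a a a a a a a a B B B   (applied B -> B B)
  Step 27: a a a a a a a a a a a a B B B  =>  a a a a a a a a a a a a B B B B   (applied B -> B B)
  Step 28: a a a a a a a a a a a a B B B B  =>  a a a a a a a a a a a a b B B B   (applied B -> b)
  Step 29: a a a a a a a a a a a a b B B B  =>  a a a a a a a a a a a a b B B B B   (applied B -> B B)
  Step 30: a a a a a a a a a a a a b B B B B  =>  a a a a a a a a a a a a b b B B B   (applied B -> b)
  Step 31: a a a a a a a a a a a a b b B B B  =>  a a a a a a a a a a a a b b B B B B   (applied B -> B B)
  Step 32: a a a a a a a a a a a a b b B B B B  =>  a a a a a a a a a a a a b b b B B B   (applied B -> b)
  Step 33: a a a a a a a a a a a a b b b B B B  =>  a a a a a a a a a a a a b b b b B B   (applied B -> b)
  Step 34: a a a a a a a a a a a a b b b b B B  =>  a a a a a a a a a a a a b b b b b B   (applied B -> b)
  Step 35: a a a a a a a a a a a a b b b b b B  =>  a a a a a a a a a a a a b b b b b B B   (applied B -> B B)
  Step 36: a a a a a a a a a a a a b b b b b B B  =>  a a a a a a a a a a a a b b b b b B B B   (applied B -> B B)
  Step 37: a a a a a a a a a a a a b b b b b B B B  =>  a a a a a a a a a a a a b b b b b B B B B   (applied B -> B B)
  Step 38: a a a a a a a a a a a a b b b b b B B B B  =>  a a a a a a a a a a a a b b b b b b B B B   (applied B -> b)
  Step 39: a a a a a a a a a a a a b b b b b b B B B  =>  a a a a a a a a a a a a b b b b b b B B B B   (applied B -> B B)
  Step 40: a a a a a a a a a a a a b b b b b b B B B B  =>  a a a a a a a a a a a a b b b b b b b B B B   (applied B -> b)
  Step 41: a a a a a a a a a a a a b b b b b b b B B B  =>  a a a a a a a a a a a a b b b b b b b b B B   (applied B -> b)
  Step 42: a a a a a a a a a a a a b b b b b b b b B B  =>  a a a a a a a a a a a a b b b b b b b b b B   (applied B -> b)
  Step 43: a a a a a a a a a a a a b b b b b b b b b B  =>  a a a a a a a a a a a a b b b b b b b b b B B   (applied B -> B B)
  Step 44: a a a a a a a a a a a a b b b b b b b b b B B  =>  a a a a a a a a a a a a b b b b b b b b b B B B   (applied B -> B B)
  Step 45: a a a a a a a a a a a a b b b b b b b b b B B B  =>  a a a a a a a a a a a a b b b b b b b b b b B B   (applied B -> b)
  Step 46: a a a a a a a a a a a a b b b b b b b b b b B B  =>  a a a a a a a a a a a a b b b b b b b b b b B B B   (applied B -> B B)
  Step 47: a a a a a a a a a a a a b b b b b b b b b b B B B  =>  a a a a a a a a a a a a b b b b b b b b b b b B B   (applied B -> b)
  Step 48: a a a a a a a a a a a a b b b b b b b b b b b B B  =>  a a a a a a a a a a a a b b b b b b b b b b b b B   (applied B -> b)
  Step 49: a a a a a a a a a a a a b b b b b b b b b b b b B  =>  a a a a a a a a a a a a b b b b b b b b b b b b B B   (applied B -> B B)
  Step 50: a a a a a a a a a a a a b b b b b b b b b b b b B B  =>  a a a a a a a a a a a a b b b b b b b b b b b b B B B   (applied B -> B B)
  Step 51: a a a a a a a a a a a a b b b b b b b b b b b b B B B  =>  a a a a a a a a a a a a b b b b b b b b b b b b b B B   (applied B -> b)
  Step 52: a a a a a a a a a a a a b b b b b b b b b b b b b B B  =>  a a a a a a a a a a a a b b b b b b b b b b b b b b B   (applied B -> b)
  Step 53: a a a a a a a a a a a a b b b b b b b b b b b b b b B  =>  a a a a a a a a a a a a b b b b b b b b b b b b b b B B   (applied B -> B B)
  Step 54: a a a a a a a a a a a a b b b b b b b b b b b b b b B B  =>  a a a a a a a a a a a a b b b b b b b b b b b b b b b B   (applied B -> b)
  Step 55: a a a a a a a a a a a a b b b b b b b b b b b b b b b B  =>  a a a a a a a a a a a a b b b b b b b b b b b b b b b b   (applied B -> b)
Final yield: a a a a a a a a a a a a b b b b b b b b b b b b b b b b
Total rewrite steps: 55

55


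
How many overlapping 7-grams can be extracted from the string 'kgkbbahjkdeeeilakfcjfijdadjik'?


String 'kgkbbahjkdeeeilakfcjfijdadjik' has length L = 29.
Number of overlapping n-grams = L - n + 1
Substituting: 29 - 7 + 1 = 23

23


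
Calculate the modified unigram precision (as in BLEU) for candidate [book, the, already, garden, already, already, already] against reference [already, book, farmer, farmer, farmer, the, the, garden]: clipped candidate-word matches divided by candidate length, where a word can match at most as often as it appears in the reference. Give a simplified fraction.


Reference word counts: {'already': 1, 'book': 1, 'farmer': 3, 'garden': 1, 'the': 2}
Checking each candidate word (with clipping):
  'book' -> in reference (ref count 1, used 1/1) -> match (matches: 1)
  'the' -> in reference (ref count 2, used 1/2) -> match (matches: 2)
  'already' -> in reference (ref count 1, used 1/1) -> match (matches: 3)
  'garden' -> in reference (ref count 1, used 1/1) -> match (matches: 4)
  'already' -> ref count 1 already used up (1/1) -> clipped, no match (matches: 4)
  'already' -> ref count 1 already used up (1/1) -> clipped, no match (matches: 4)
  'already' -> ref count 1 already used up (1/1) -> clipped, no match (matches: 4)
Clipped matches: 4, Candidate length: 7
Precision = 4/7

4/7


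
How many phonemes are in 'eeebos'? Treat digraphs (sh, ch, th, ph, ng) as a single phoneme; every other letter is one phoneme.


Parsing 'eeebos' greedily, digraphs first:
  'e' -> vowel phoneme (phonemes so far: 1)
  'e' -> vowel phoneme (phonemes so far: 2)
  'e' -> vowel phoneme (phonemes so far: 3)
  'b' -> consonant phoneme (phonemes so far: 4)
  'o' -> vowel phoneme (phonemes so far: 5)
  's' -> consonant phoneme (phonemes so far: 6)
Total phonemes: 6

6


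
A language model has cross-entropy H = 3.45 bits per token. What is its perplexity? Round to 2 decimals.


Perplexity formula: PP = 2^H
H = 3.45
PP = 2^3.45
Decompose: 2^3.45 = 2^3 * 2^0.45
2^3 = 8, 2^0.45 ~ 1.3660403
PP ~ 8 * 1.3660403 = 10.9283224
Rounded to 2 decimals: 10.93

10.93


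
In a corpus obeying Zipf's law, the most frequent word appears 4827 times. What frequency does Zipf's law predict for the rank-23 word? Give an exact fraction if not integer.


Zipf's law: freq(rank) = f1 / rank
f1 = 4827, rank = 23
freq = 4827 / 23
GCD(4827, 23) = 1
Simplified: 4827/23

4827/23


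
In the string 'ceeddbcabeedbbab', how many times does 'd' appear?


Scanning 'ceeddbcabeedbbab' for 'd':
  Position 3: 'd' -> MATCH (count: 1)
  Position 4: 'd' -> MATCH (count: 2)
  Position 11: 'd' -> MATCH (count: 3)
Total occurrences of 'd': 3

3


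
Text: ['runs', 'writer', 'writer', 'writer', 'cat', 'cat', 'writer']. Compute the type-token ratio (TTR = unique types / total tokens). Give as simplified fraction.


Tokens: 7
Unique types: ('cat', 'runs', 'writer') = 3
TTR = 3/7
Already in lowest terms.

3/7


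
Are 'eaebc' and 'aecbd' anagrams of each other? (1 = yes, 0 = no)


Sort characters of 'eaebc': 'abcee'
Sort characters of 'aecbd': 'abcde'
Sorted forms differ -> they are NOT anagrams
Result: 0

0


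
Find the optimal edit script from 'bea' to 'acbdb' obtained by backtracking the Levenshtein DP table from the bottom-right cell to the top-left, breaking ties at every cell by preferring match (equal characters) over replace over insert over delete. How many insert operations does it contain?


Edit distance = 4. Backtracking from cell (3, 5) with preference match > replace > insert > delete,
then listing the resulting alignment 'bea' -> 'acbdb' left to right:
  Step 1: insert 'a' [insertion #1]
  Step 2: insert 'c' [insertion #2]
  Step 3: keep 'b'
  Step 4: replace e->d
  Step 5: replace a->b
Total insertions: 2

2


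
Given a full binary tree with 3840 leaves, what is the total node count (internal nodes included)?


Leaf nodes (terminals): 3840
Internal nodes = n - 1 = 3840 - 1 = 3839
Total = leaves + internal = 3840 + 3839 = 7679

7679


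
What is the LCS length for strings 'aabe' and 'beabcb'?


DP table for LCS of 'aabe' and 'beabcb':
       b  e  a  b  c  b
    0  0  0  0  0  0  0
  a 0  0  0  1  1  1  1
  a 0  0  0  1  1  1  1
  b 0  1  1  1  2  2  2
  e 0  1  2  2  2  2  2
LCS: 'ab'
LCS length = 2

2


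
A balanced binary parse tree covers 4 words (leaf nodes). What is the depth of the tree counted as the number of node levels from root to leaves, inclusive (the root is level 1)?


In a balanced binary tree with n leaves the deepest leaf is ceil(log2(n)) edges below the root,
so counting node levels inclusive of root and leaves gives ceil(log2(n)) + 1 levels.
log2(4) = 2.0000
ceil(2.0000) = 2
levels = 2 + 1 = 3

3


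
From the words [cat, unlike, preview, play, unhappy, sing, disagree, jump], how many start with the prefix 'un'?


Checking each word for prefix 'un':
  'cat' -> no (count: 0)
  'unlike' -> YES, starts with 'un' (count: 1)
  'preview' -> no (count: 1)
  'play' -> no (count: 1)
  'unhappy' -> YES, starts with 'un' (count: 2)
  'sing' -> no (count: 2)
  'disagree' -> no (count: 2)
  'jump' -> no (count: 2)
Total with prefix 'un': 2

2


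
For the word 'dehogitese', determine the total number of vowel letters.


Scanning each character of 'dehogitese':
  Position 1: 'd' -> consonant (running count: 0)
  Position 2: 'e' -> vowel (running count: 1)
  Position 3: 'h' -> consonant (running count: 1)
  Position 4: 'o' -> vowel (running count: 2)
  Position 5: 'g' -> consonant (running count: 2)
  Position 6: 'i' -> vowel (running count: 3)
  Position 7: 't' -> consonant (running count: 3)
  Position 8: 'e' -> vowel (running count: 4)
  Position 9: 's' -> consonant (running count: 4)
  Position 10: 'e' -> vowel (running count: 5)
Total vowels: 5

5


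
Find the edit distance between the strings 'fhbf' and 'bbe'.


Building DP table for s1='fhbf' (len 4) and s2='bbe' (len 3):
       b  b  e
    0  1  2  3
  f 1  1  2  3
  h 2  2  2  3
  b 3  2  2  3
  f 4  3  3  3
Edit distance = dp[4][3] = 3

3


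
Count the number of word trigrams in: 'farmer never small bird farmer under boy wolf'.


Word trigrams from [8] words:
  Trigram 1: (farmer never small)
  Trigram 2: (never small bird)
  Trigram 3: (small bird farmer)
  Trigram 4: (bird farmer under)
  Trigram 5: (farmer under boy)
  Trigram 6: (under boy wolf)
Total word trigrams: 8 - 2 = 6

6


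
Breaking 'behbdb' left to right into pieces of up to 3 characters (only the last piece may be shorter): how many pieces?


'behbdb' has 6 characters.
Chunking with max size 3:
  Chunk 1: 'beh' (positions 0-2)
  Chunk 2: 'bdb' (positions 3-5)
Total chunks: ceil(6 / 3) = 2

2


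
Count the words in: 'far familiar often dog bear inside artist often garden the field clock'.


Counting words by splitting on spaces:
  Word 1: 'far'
  Word 2: 'familiar'
  Word 3: 'often'
  Word 4: 'dog'
  Word 5: 'bear'
  Word 6: 'inside'
  Word 7: 'artist'
  Word 8: 'often'
  Word 9: 'garden'
  Word 10: 'the'
  Word 11: 'field'
  Word 12: 'clock'
Total words: 12

12


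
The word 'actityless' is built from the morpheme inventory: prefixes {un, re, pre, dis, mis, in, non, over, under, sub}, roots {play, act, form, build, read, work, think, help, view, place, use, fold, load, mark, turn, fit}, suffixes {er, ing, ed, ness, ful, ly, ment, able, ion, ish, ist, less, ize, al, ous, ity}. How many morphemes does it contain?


Segmenting 'actityless' against the inventory:
  'act' -> root (morpheme 1)
  'ity' -> suffix (morpheme 2)
  'less' -> suffix (morpheme 3)
Total morphemes: 3

3


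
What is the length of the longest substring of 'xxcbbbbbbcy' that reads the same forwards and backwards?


Scanning 'xxcbbbbbbcy' for palindromic substrings.
Substring at positions 2-9: 'cbbbbbbc'.
Check: reverse('cbbbbbbc') = 'cbbbbbbc' -> palindrome confirmed.
Neighbouring characters ('x' / 'y') break symmetry, so it cannot extend further.
No longer palindromic substring exists; longest length = 8

8


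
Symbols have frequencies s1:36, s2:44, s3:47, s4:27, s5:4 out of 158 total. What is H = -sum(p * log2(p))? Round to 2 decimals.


Computing entropy H = -sum(p_i * log2(p_i)):
  s1: p = 36/158 = 0.2278, -p*log2(p) = 0.4862
  s2: p = 44/158 = 0.2785, -p*log2(p) = 0.5136
  s3: p = 47/158 = 0.2975, -p*log2(p) = 0.5203
  s4: p = 27/158 = 0.1709, -p*log2(p) = 0.4356
  s5: p = 4/158 = 0.0253, -p*log2(p) = 0.1343
H = sum of terms = 2.0900
Rounded to 2 decimals: 2.09

2.09


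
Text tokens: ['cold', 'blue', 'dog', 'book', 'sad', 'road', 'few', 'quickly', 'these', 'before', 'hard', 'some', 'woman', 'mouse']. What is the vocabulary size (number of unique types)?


Listing all tokens and tracking unique types:
  Token 1: 'cold' -> NEW (unique so far: 1)
  Token 2: 'blue' -> NEW (unique so far: 2)
  Token 3: 'dog' -> NEW (unique so far: 3)
  Token 4: 'book' -> NEW (unique so far: 4)
  Token 5: 'sad' -> NEW (unique so far: 5)
  Token 6: 'road' -> NEW (unique so far: 6)
  Token 7: 'few' -> NEW (unique so far: 7)
  Token 8: 'quickly' -> NEW (unique so far: 8)
  Token 9: 'these' -> NEW (unique so far: 9)
  Token 10: 'before' -> NEW (unique so far: 10)
  Token 11: 'hard' -> NEW (unique so far: 11)
  Token 12: 'some' -> NEW (unique so far: 12)
  Token 13: 'woman' -> NEW (unique so far: 13)
  Token 14: 'mouse' -> NEW (unique so far: 14)
Unique types: ('before', 'blue', 'book', 'cold', 'dog', 'few', 'hard', 'mouse', 'quickly', 'road', 'sad', 'some', 'these', 'woman')
Vocabulary size: 14

14


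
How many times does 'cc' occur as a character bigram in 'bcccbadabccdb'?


Scanning 'bcccbadabccdb' for bigram 'cc':
  Position 0: 'bc' -> no
  Position 1: 'cc' -> MATCH
  Position 2: 'cc' -> MATCH
  Position 3: 'cb' -> no
  Position 4: 'ba' -> no
  Position 5: 'ad' -> no
  Position 6: 'da' -> no
  Position 7: 'ab' -> no
  Position 8: 'bc' -> no
  Position 9: 'cc' -> MATCH
  Position 10: 'cd' -> no
  Position 11: 'db' -> no
Total matches: 3

3


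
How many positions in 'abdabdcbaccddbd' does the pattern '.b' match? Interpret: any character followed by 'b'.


Pattern: .b means any character followed by 'b'.
Scanning 'abdabdcbaccddbd' position-by-position:
  Pos 0: window 'ab' -> MATCH
  Pos 1: window 'bd' -> no
  Pos 2: window 'da' -> no
  Pos 3: window 'ab' -> MATCH
  Pos 4: window 'bd' -> no
  Pos 5: window 'dc' -> no
  Pos 6: window 'cb' -> MATCH
  Pos 7: window 'ba' -> no
  Pos 8: window 'ac' -> no
  Pos 9: window 'cc' -> no
  Pos 10: window 'cd' -> no
  Pos 11: window 'dd' -> no
  Pos 12: window 'db' -> MATCH
  Pos 13: window 'bd' -> no
  Pos 14: window 'd' -> no
Total matches: 4

4


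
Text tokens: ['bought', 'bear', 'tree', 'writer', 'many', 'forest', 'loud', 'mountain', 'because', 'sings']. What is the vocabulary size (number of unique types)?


Listing all tokens and tracking unique types:
  Token 1: 'bought' -> NEW (unique so far: 1)
  Token 2: 'bear' -> NEW (unique so far: 2)
  Token 3: 'tree' -> NEW (unique so far: 3)
  Token 4: 'writer' -> NEW (unique so far: 4)
  Token 5: 'many' -> NEW (unique so far: 5)
  Token 6: 'forest' -> NEW (unique so far: 6)
  Token 7: 'loud' -> NEW (unique so far: 7)
  Token 8: 'mountain' -> NEW (unique so far: 8)
  Token 9: 'because' -> NEW (unique so far: 9)
  Token 10: 'sings' -> NEW (unique so far: 10)
Unique types: ('bear', 'because', 'bought', 'forest', 'loud', 'many', 'mountain', 'sings', 'tree', 'writer')
Vocabulary size: 10

10


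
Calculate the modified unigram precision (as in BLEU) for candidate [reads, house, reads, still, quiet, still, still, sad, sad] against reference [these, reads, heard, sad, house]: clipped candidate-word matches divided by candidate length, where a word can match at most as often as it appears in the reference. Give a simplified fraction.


Reference word counts: {'heard': 1, 'house': 1, 'reads': 1, 'sad': 1, 'these': 1}
Checking each candidate word (with clipping):
  'reads' -> in reference (ref count 1, used 1/1) -> match (matches: 1)
  'house' -> in reference (ref count 1, used 1/1) -> match (matches: 2)
  'reads' -> ref count 1 already used up (1/1) -> clipped, no match (matches: 2)
  'still' -> not in reference -> no match (matches: 2)
  'quiet' -> not in reference -> no match (matches: 2)
  'still' -> not in reference -> no match (matches: 2)
  'still' -> not in reference -> no match (matches: 2)
  'sad' -> in reference (ref count 1, used 1/1) -> match (matches: 3)
  'sad' -> ref count 1 already used up (1/1) -> clipped, no match (matches: 3)
Clipped matches: 3, Candidate length: 9
Precision = 3/9 = 1/3

1/3


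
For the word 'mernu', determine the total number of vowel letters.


Scanning each character of 'mernu':
  Position 1: 'm' -> consonant (running count: 0)
  Position 2: 'e' -> vowel (running count: 1)
  Position 3: 'r' -> consonant (running count: 1)
  Position 4: 'n' -> consonant (running count: 1)
  Position 5: 'u' -> vowel (running count: 2)
Total vowels: 2

2


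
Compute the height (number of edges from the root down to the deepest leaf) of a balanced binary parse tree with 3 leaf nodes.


In a balanced binary tree with n leaves the deepest leaf is ceil(log2(n)) edges below the root.
log2(3) = 1.5850
ceil(1.5850) = 2
height (edges) = 2

2


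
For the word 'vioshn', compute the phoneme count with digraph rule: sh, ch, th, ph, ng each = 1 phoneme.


Parsing 'vioshn' greedily, digraphs first:
  'v' -> consonant phoneme (phonemes so far: 1)
  'i' -> vowel phoneme (phonemes so far: 2)
  'o' -> vowel phoneme (phonemes so far: 3)
  'sh' -> digraph (1 consonant phoneme) (phonemes so far: 4)
  'n' -> consonant phoneme (phonemes so far: 5)
Total phonemes: 5

5


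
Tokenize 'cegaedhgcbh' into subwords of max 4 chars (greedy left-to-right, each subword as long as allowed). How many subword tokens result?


'cegaedhgcbh' has 11 characters.
Chunking with max size 4:
  Chunk 1: 'cega' (positions 0-3)
  Chunk 2: 'edhg' (positions 4-7)
  Chunk 3: 'cbh' (positions 8-10)
Total chunks: ceil(11 / 4) = 3

3


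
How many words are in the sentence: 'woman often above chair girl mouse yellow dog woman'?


Counting words by splitting on spaces:
  Word 1: 'woman'
  Word 2: 'often'
  Word 3: 'above'
  Word 4: 'chair'
  Word 5: 'girl'
  Word 6: 'mouse'
  Word 7: 'yellow'
  Word 8: 'dog'
  Word 9: 'woman'
Total words: 9

9


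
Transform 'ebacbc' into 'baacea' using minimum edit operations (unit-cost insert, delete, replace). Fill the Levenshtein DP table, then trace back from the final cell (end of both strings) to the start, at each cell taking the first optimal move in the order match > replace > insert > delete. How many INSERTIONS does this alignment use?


Edit distance = 4. Backtracking from cell (6, 6) with preference match > replace > insert > delete,
then listing the resulting alignment 'ebacbc' -> 'baacea' left to right:
  Step 1: replace e->b
  Step 2: replace b->a
  Step 3: keep 'a'
  Step 4: keep 'c'
  Step 5: replace b->e
  Step 6: replace c->a
Total insertions: 0

0


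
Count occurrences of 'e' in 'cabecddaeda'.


Scanning 'cabecddaeda' for 'e':
  Position 3: 'e' -> MATCH (count: 1)
  Position 8: 'e' -> MATCH (count: 2)
Total occurrences of 'e': 2

2
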